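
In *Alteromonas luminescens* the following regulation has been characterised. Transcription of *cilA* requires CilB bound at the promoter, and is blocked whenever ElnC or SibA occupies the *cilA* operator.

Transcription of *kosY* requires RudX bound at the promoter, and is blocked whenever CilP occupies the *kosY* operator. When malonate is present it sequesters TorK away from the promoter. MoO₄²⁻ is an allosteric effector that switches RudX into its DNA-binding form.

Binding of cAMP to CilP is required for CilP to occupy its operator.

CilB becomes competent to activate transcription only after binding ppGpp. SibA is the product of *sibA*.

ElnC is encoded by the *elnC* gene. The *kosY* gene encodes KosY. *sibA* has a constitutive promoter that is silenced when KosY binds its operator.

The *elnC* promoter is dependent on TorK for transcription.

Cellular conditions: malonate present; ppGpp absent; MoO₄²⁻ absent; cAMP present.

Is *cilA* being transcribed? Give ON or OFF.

Malonate is present, so TorK is inactive.
Required activator TorK is absent, so *elnC* is not transcribed.
So ElnC is not produced.
MoO₄²⁻ is absent, so RudX is inactive.
cAMP is present, so CilP is active.
With repressor CilP bound, *kosY* is not transcribed.
So KosY is not produced.
With no repressor bound, *sibA* is transcribed.
So SibA is produced and active.
ppGpp is absent, so CilB is inactive.
With repressor SibA bound, *cilA* is not transcribed.

OFF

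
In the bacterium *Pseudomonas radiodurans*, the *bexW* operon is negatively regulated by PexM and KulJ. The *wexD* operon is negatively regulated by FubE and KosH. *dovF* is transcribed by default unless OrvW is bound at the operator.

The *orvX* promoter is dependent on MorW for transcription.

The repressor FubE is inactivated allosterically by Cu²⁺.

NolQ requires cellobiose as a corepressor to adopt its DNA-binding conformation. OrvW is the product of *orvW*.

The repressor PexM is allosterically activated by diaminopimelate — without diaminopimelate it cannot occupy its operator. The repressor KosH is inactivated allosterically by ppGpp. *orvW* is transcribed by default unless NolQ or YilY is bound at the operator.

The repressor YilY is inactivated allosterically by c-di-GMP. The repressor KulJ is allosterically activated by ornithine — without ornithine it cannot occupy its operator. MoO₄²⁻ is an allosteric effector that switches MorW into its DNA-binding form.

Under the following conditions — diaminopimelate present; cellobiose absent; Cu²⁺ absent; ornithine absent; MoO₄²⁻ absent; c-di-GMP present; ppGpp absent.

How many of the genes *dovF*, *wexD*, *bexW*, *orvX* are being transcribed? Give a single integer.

0

Cellobiose is absent, so NolQ is inactive.
c-di-GMP is present, so YilY is inactive.
With no repressor bound, *orvW* is transcribed.
So OrvW is produced and active.
With repressor OrvW bound, *dovF* is not transcribed.
→ *dovF* is OFF.
Cu²⁺ is absent, so FubE is active.
ppGpp is absent, so KosH is active.
With repressor FubE bound, *wexD* is not transcribed.
→ *wexD* is OFF.
Diaminopimelate is present, so PexM is active.
Ornithine is absent, so KulJ is inactive.
With repressor PexM bound, *bexW* is not transcribed.
→ *bexW* is OFF.
MoO₄²⁻ is absent, so MorW is inactive.
Required activator MorW is absent, so *orvX* is not transcribed.
→ *orvX* is OFF.
0 of the 4 genes are transcribed.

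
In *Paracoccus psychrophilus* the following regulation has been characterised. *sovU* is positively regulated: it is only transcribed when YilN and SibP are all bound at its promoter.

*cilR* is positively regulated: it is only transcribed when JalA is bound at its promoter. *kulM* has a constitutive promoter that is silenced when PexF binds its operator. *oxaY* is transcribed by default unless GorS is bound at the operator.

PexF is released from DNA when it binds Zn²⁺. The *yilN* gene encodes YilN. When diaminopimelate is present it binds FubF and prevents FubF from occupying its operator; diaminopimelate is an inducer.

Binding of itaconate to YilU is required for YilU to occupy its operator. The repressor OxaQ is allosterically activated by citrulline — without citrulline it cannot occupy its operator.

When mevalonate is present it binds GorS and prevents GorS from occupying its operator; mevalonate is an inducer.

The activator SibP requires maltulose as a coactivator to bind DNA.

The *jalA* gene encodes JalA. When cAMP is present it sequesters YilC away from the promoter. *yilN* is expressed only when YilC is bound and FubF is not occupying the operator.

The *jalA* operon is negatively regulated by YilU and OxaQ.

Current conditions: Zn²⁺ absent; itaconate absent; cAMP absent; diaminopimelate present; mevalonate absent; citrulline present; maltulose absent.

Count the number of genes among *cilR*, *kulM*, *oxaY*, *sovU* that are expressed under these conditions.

Itaconate is absent, so YilU is inactive.
Citrulline is present, so OxaQ is active.
With repressor OxaQ bound, *jalA* is not transcribed.
So JalA is not produced.
Required activator JalA is absent, so *cilR* is not transcribed.
→ *cilR* is OFF.
Zn²⁺ is absent, so PexF is active.
With repressor PexF bound, *kulM* is not transcribed.
→ *kulM* is OFF.
Mevalonate is absent, so GorS is active.
With repressor GorS bound, *oxaY* is not transcribed.
→ *oxaY* is OFF.
cAMP is absent, so YilC is active.
Diaminopimelate is present, so FubF is inactive.
No repressor is bound and YilC is active, so *yilN* is transcribed.
So YilN is produced and active.
Maltulose is absent, so SibP is inactive.
Required activator SibP is absent, so *sovU* is not transcribed.
→ *sovU* is OFF.
0 of the 4 genes are transcribed.

0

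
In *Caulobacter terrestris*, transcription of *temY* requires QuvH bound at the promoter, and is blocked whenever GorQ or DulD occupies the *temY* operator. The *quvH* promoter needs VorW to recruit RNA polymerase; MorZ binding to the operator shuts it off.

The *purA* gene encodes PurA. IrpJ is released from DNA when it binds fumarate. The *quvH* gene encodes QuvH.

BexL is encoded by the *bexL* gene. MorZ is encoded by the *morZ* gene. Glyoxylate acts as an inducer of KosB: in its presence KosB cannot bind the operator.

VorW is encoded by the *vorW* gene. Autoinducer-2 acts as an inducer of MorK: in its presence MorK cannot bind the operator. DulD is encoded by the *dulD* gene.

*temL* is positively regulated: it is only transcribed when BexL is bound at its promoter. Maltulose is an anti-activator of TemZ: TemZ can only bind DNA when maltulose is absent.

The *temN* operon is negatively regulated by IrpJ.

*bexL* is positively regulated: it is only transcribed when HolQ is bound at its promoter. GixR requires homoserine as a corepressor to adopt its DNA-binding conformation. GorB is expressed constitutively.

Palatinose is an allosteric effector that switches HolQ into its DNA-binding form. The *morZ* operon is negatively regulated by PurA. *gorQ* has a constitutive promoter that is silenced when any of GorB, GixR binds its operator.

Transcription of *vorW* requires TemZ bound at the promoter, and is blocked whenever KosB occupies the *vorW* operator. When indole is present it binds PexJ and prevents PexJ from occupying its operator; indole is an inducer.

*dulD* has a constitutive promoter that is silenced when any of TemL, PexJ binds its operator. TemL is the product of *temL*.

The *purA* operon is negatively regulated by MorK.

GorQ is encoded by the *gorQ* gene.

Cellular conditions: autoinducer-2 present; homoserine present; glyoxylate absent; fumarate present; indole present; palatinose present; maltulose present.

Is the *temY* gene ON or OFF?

Maltulose is present, so TemZ is inactive.
Glyoxylate is absent, so KosB is active.
With repressor KosB bound, *vorW* is not transcribed.
So VorW is not produced.
Autoinducer-2 is present, so MorK is inactive.
With no repressor bound, *purA* is transcribed.
So PurA is produced and active.
With repressor PurA bound, *morZ* is not transcribed.
So MorZ is not produced.
Required activator VorW is absent, so *quvH* is not transcribed.
So QuvH is not produced.
GorB is produced constitutively and is active.
Homoserine is present, so GixR is active.
With repressor GorB bound, *gorQ* is not transcribed.
So GorQ is not produced.
Palatinose is present, so HolQ is active.
No repressor is bound and HolQ is active, so *bexL* is transcribed.
So BexL is produced and active.
No repressor is bound and BexL is active, so *temL* is transcribed.
So TemL is produced and active.
Indole is present, so PexJ is inactive.
With repressor TemL bound, *dulD* is not transcribed.
So DulD is not produced.
Required activator QuvH is absent, so *temY* is not transcribed.

OFF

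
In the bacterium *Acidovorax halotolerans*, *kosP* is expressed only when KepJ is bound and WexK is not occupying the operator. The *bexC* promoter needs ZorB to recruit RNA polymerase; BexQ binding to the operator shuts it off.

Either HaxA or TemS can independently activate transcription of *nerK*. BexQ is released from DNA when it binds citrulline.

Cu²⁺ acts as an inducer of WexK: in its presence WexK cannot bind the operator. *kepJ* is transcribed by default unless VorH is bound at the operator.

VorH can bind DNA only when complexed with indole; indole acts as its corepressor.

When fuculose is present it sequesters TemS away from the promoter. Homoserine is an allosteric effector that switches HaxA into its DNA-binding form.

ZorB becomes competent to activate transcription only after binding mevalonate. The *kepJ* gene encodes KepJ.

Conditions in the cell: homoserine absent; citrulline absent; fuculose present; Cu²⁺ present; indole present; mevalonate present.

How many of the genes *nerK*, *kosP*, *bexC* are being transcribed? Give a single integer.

0

Homoserine is absent, so HaxA is inactive.
Fuculose is present, so TemS is inactive.
No activator is available at the *nerK* promoter, so *nerK* is not transcribed.
→ *nerK* is OFF.
Cu²⁺ is present, so WexK is inactive.
Indole is present, so VorH is active.
With repressor VorH bound, *kepJ* is not transcribed.
So KepJ is not produced.
Required activator KepJ is absent, so *kosP* is not transcribed.
→ *kosP* is OFF.
Citrulline is absent, so BexQ is active.
Mevalonate is present, so ZorB is active.
With repressor BexQ bound, *bexC* is not transcribed.
→ *bexC* is OFF.
0 of the 3 genes are transcribed.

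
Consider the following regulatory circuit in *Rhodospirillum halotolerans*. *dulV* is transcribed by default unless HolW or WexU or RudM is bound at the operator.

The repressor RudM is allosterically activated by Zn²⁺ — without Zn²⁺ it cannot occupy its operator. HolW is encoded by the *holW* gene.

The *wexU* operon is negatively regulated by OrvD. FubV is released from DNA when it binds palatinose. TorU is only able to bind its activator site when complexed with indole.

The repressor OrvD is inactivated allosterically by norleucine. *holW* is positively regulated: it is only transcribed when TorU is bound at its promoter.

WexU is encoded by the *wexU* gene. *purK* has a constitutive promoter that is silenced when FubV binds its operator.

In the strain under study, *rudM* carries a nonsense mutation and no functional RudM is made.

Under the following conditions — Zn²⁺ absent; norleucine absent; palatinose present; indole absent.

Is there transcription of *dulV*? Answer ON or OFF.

ON

Indole is absent, so TorU is inactive.
Required activator TorU is absent, so *holW* is not transcribed.
So HolW is not produced.
Norleucine is absent, so OrvD is active.
With repressor OrvD bound, *wexU* is not transcribed.
So WexU is not produced.
RudM is non-functional in this strain, so it has no effect.
With no repressor bound, *dulV* is transcribed.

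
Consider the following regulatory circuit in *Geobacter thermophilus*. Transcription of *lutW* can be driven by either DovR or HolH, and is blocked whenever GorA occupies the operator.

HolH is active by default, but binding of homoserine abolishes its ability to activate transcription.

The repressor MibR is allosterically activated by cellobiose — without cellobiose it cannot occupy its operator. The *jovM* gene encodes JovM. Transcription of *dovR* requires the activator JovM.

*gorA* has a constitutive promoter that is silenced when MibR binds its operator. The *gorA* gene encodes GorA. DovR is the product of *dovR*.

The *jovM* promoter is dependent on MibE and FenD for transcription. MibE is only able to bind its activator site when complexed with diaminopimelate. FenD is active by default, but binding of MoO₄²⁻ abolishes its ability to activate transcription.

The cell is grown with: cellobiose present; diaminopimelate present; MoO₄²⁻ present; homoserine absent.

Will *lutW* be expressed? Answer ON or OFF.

Diaminopimelate is present, so MibE is active.
MoO₄²⁻ is present, so FenD is inactive.
Required activator FenD is absent, so *jovM* is not transcribed.
So JovM is not produced.
Required activator JovM is absent, so *dovR* is not transcribed.
So DovR is not produced.
Homoserine is absent, so HolH is active.
Cellobiose is present, so MibR is active.
With repressor MibR bound, *gorA* is not transcribed.
So GorA is not produced.
Activator HolH is present, so *lutW* is transcribed.

ON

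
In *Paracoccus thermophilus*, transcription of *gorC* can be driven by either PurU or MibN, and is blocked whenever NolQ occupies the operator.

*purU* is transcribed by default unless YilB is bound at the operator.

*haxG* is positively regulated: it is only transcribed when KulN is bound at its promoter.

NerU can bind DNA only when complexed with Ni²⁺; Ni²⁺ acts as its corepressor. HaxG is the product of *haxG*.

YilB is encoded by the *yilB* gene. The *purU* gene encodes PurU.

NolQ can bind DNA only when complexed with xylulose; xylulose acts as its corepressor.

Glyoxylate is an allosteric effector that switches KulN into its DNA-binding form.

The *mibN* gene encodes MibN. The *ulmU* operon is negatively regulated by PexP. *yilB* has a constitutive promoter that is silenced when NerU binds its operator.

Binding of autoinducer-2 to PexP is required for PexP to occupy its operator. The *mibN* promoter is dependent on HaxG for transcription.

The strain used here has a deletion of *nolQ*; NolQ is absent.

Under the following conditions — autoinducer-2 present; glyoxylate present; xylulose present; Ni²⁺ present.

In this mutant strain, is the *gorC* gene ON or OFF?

ON

Ni²⁺ is present, so NerU is active.
With repressor NerU bound, *yilB* is not transcribed.
So YilB is not produced.
With no repressor bound, *purU* is transcribed.
So PurU is produced and active.
NolQ is non-functional in this strain, so it has no effect.
Glyoxylate is present, so KulN is active.
No repressor is bound and KulN is active, so *haxG* is transcribed.
So HaxG is produced and active.
No repressor is bound and HaxG is active, so *mibN* is transcribed.
So MibN is produced and active.
Activator PurU is present, so *gorC* is transcribed.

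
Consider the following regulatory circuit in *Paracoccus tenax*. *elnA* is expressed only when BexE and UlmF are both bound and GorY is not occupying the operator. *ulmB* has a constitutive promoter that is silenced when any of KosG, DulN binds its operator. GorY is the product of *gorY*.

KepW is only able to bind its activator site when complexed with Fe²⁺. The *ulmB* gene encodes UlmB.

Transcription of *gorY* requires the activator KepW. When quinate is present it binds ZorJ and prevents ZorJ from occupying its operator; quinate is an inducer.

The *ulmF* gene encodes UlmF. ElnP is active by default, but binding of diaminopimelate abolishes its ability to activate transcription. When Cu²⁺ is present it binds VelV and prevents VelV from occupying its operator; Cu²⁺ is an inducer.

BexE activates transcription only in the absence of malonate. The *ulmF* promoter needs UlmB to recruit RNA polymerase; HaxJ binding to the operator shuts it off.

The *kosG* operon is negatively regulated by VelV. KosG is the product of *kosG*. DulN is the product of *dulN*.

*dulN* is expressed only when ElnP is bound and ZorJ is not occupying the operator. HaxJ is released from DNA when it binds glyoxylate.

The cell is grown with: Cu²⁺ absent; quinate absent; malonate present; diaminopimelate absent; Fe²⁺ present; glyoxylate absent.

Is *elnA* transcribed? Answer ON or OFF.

OFF

Malonate is present, so BexE is inactive.
Cu²⁺ is absent, so VelV is active.
With repressor VelV bound, *kosG* is not transcribed.
So KosG is not produced.
Quinate is absent, so ZorJ is active.
Diaminopimelate is absent, so ElnP is active.
With repressor ZorJ bound, *dulN* is not transcribed.
So DulN is not produced.
With no repressor bound, *ulmB* is transcribed.
So UlmB is produced and active.
Glyoxylate is absent, so HaxJ is active.
With repressor HaxJ bound, *ulmF* is not transcribed.
So UlmF is not produced.
Fe²⁺ is present, so KepW is active.
No repressor is bound and KepW is active, so *gorY* is transcribed.
So GorY is produced and active.
With repressor GorY bound, *elnA* is not transcribed.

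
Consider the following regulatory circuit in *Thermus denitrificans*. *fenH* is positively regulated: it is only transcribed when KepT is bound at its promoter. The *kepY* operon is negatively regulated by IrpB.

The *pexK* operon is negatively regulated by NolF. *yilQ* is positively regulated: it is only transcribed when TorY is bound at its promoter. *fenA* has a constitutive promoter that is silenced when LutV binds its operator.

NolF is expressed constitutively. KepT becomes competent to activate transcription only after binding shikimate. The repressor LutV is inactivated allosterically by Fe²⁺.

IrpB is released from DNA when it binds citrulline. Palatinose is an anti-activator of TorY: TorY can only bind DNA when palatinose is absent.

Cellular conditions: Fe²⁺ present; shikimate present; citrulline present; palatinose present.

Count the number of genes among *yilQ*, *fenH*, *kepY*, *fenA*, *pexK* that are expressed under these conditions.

Palatinose is present, so TorY is inactive.
Required activator TorY is absent, so *yilQ* is not transcribed.
→ *yilQ* is OFF.
Shikimate is present, so KepT is active.
No repressor is bound and KepT is active, so *fenH* is transcribed.
→ *fenH* is ON.
Citrulline is present, so IrpB is inactive.
With no repressor bound, *kepY* is transcribed.
→ *kepY* is ON.
Fe²⁺ is present, so LutV is inactive.
With no repressor bound, *fenA* is transcribed.
→ *fenA* is ON.
NolF is produced constitutively and is active.
With repressor NolF bound, *pexK* is not transcribed.
→ *pexK* is OFF.
3 of the 5 genes are transcribed.

3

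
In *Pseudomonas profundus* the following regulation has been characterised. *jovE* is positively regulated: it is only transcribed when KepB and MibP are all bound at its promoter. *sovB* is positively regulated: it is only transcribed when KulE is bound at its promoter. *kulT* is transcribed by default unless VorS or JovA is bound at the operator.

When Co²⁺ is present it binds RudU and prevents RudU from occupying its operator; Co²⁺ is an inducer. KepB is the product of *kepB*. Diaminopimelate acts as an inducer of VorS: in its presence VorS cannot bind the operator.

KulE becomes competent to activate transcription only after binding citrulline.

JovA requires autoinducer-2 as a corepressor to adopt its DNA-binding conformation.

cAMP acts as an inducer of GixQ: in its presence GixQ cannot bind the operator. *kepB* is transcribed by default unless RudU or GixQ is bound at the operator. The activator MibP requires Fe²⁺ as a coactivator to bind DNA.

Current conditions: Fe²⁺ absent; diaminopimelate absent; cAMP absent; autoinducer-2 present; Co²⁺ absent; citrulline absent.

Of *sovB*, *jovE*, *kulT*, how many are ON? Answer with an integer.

0

Citrulline is absent, so KulE is inactive.
Required activator KulE is absent, so *sovB* is not transcribed.
→ *sovB* is OFF.
Co²⁺ is absent, so RudU is active.
cAMP is absent, so GixQ is active.
With repressor RudU bound, *kepB* is not transcribed.
So KepB is not produced.
Fe²⁺ is absent, so MibP is inactive.
Required activator KepB is absent, so *jovE* is not transcribed.
→ *jovE* is OFF.
Diaminopimelate is absent, so VorS is active.
Autoinducer-2 is present, so JovA is active.
With repressor VorS bound, *kulT* is not transcribed.
→ *kulT* is OFF.
0 of the 3 genes are transcribed.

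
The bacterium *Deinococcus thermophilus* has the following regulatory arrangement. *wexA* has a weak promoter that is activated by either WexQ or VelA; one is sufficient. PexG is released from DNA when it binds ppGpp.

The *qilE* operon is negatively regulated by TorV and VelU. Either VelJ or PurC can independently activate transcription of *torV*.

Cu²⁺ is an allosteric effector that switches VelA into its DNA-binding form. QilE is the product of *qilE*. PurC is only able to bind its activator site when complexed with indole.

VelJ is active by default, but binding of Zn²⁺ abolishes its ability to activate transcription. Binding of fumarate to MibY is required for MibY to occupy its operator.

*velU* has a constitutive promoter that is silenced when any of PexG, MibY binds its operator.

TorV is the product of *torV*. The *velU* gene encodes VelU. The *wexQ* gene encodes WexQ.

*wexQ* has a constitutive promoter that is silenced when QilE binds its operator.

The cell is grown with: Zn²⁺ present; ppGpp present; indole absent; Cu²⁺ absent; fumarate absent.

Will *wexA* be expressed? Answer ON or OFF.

ON

Zn²⁺ is present, so VelJ is inactive.
Indole is absent, so PurC is inactive.
No activator is available at the *torV* promoter, so *torV* is not transcribed.
So TorV is not produced.
ppGpp is present, so PexG is inactive.
Fumarate is absent, so MibY is inactive.
With no repressor bound, *velU* is transcribed.
So VelU is produced and active.
With repressor VelU bound, *qilE* is not transcribed.
So QilE is not produced.
With no repressor bound, *wexQ* is transcribed.
So WexQ is produced and active.
Cu²⁺ is absent, so VelA is inactive.
Activator WexQ is present, so *wexA* is transcribed.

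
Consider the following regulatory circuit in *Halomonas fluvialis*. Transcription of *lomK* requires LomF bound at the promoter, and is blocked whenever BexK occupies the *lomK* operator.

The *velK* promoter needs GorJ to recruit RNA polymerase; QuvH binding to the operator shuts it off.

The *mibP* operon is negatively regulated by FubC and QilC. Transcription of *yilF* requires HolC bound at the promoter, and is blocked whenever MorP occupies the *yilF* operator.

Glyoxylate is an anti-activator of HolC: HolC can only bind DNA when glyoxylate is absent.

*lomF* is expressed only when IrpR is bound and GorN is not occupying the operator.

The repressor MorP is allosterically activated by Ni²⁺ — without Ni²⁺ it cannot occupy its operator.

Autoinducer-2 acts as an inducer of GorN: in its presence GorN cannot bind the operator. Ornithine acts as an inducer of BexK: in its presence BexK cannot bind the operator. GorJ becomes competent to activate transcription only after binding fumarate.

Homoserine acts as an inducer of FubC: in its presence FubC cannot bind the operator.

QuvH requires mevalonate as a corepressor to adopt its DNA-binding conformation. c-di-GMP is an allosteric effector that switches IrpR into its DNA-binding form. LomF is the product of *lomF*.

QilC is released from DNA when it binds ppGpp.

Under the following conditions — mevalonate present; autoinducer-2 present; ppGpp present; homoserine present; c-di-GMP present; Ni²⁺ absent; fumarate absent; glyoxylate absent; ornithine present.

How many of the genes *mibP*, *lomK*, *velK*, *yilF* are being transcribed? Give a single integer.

Homoserine is present, so FubC is inactive.
ppGpp is present, so QilC is inactive.
With no repressor bound, *mibP* is transcribed.
→ *mibP* is ON.
c-di-GMP is present, so IrpR is active.
Autoinducer-2 is present, so GorN is inactive.
No repressor is bound and IrpR is active, so *lomF* is transcribed.
So LomF is produced and active.
Ornithine is present, so BexK is inactive.
No repressor is bound and LomF is active, so *lomK* is transcribed.
→ *lomK* is ON.
Mevalonate is present, so QuvH is active.
Fumarate is absent, so GorJ is inactive.
With repressor QuvH bound, *velK* is not transcribed.
→ *velK* is OFF.
Glyoxylate is absent, so HolC is active.
Ni²⁺ is absent, so MorP is inactive.
No repressor is bound and HolC is active, so *yilF* is transcribed.
→ *yilF* is ON.
3 of the 4 genes are transcribed.

3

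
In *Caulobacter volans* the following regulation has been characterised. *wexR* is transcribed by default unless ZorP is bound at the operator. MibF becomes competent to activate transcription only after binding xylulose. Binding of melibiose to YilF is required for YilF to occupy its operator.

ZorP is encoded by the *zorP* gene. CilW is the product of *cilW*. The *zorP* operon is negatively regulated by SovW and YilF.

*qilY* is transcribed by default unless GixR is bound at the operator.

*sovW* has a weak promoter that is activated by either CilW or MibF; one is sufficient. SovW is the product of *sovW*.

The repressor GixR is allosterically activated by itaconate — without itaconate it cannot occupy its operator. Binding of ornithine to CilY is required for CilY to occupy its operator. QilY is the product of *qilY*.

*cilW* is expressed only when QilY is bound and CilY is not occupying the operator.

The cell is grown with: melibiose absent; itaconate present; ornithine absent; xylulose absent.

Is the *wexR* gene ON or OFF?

Itaconate is present, so GixR is active.
With repressor GixR bound, *qilY* is not transcribed.
So QilY is not produced.
Ornithine is absent, so CilY is inactive.
Required activator QilY is absent, so *cilW* is not transcribed.
So CilW is not produced.
Xylulose is absent, so MibF is inactive.
No activator is available at the *sovW* promoter, so *sovW* is not transcribed.
So SovW is not produced.
Melibiose is absent, so YilF is inactive.
With no repressor bound, *zorP* is transcribed.
So ZorP is produced and active.
With repressor ZorP bound, *wexR* is not transcribed.

OFF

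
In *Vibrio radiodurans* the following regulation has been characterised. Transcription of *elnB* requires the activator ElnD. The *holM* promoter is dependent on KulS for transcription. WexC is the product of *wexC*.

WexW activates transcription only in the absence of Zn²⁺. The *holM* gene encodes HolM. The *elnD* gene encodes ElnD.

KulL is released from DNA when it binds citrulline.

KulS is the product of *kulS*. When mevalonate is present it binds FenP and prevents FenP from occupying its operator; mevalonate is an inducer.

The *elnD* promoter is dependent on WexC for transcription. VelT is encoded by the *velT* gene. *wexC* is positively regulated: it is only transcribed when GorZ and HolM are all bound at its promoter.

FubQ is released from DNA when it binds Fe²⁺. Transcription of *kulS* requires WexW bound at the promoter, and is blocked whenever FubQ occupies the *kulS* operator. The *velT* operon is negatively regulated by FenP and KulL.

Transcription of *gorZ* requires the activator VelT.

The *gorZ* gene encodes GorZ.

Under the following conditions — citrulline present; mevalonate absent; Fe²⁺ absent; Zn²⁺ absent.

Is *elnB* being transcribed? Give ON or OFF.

OFF

Mevalonate is absent, so FenP is active.
Citrulline is present, so KulL is inactive.
With repressor FenP bound, *velT* is not transcribed.
So VelT is not produced.
Required activator VelT is absent, so *gorZ* is not transcribed.
So GorZ is not produced.
Zn²⁺ is absent, so WexW is active.
Fe²⁺ is absent, so FubQ is active.
With repressor FubQ bound, *kulS* is not transcribed.
So KulS is not produced.
Required activator KulS is absent, so *holM* is not transcribed.
So HolM is not produced.
Required activator GorZ is absent, so *wexC* is not transcribed.
So WexC is not produced.
Required activator WexC is absent, so *elnD* is not transcribed.
So ElnD is not produced.
Required activator ElnD is absent, so *elnB* is not transcribed.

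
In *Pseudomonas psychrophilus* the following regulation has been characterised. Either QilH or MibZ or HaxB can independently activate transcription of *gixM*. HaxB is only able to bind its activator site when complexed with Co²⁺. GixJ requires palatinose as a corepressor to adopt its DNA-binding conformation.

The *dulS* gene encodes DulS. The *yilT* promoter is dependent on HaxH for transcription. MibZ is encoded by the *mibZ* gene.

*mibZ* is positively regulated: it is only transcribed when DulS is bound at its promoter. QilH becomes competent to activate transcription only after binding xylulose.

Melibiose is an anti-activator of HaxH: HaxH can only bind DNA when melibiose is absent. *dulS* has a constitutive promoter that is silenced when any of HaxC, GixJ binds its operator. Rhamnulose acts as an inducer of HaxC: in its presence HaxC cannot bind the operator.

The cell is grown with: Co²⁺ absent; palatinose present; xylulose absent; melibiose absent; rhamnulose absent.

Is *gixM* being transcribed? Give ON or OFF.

Xylulose is absent, so QilH is inactive.
Rhamnulose is absent, so HaxC is active.
Palatinose is present, so GixJ is active.
With repressor HaxC bound, *dulS* is not transcribed.
So DulS is not produced.
Required activator DulS is absent, so *mibZ* is not transcribed.
So MibZ is not produced.
Co²⁺ is absent, so HaxB is inactive.
No activator is available at the *gixM* promoter, so *gixM* is not transcribed.

OFF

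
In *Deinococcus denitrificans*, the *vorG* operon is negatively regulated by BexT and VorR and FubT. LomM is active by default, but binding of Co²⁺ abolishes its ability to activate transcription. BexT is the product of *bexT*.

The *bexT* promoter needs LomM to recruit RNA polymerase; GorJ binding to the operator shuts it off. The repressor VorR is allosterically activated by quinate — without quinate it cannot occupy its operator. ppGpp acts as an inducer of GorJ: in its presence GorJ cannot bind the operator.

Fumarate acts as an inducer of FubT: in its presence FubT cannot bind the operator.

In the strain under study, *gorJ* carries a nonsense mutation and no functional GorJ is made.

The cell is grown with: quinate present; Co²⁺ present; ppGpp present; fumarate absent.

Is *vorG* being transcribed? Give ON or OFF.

GorJ is non-functional in this strain, so it has no effect.
Co²⁺ is present, so LomM is inactive.
Required activator LomM is absent, so *bexT* is not transcribed.
So BexT is not produced.
Quinate is present, so VorR is active.
Fumarate is absent, so FubT is active.
With repressor VorR bound, *vorG* is not transcribed.

OFF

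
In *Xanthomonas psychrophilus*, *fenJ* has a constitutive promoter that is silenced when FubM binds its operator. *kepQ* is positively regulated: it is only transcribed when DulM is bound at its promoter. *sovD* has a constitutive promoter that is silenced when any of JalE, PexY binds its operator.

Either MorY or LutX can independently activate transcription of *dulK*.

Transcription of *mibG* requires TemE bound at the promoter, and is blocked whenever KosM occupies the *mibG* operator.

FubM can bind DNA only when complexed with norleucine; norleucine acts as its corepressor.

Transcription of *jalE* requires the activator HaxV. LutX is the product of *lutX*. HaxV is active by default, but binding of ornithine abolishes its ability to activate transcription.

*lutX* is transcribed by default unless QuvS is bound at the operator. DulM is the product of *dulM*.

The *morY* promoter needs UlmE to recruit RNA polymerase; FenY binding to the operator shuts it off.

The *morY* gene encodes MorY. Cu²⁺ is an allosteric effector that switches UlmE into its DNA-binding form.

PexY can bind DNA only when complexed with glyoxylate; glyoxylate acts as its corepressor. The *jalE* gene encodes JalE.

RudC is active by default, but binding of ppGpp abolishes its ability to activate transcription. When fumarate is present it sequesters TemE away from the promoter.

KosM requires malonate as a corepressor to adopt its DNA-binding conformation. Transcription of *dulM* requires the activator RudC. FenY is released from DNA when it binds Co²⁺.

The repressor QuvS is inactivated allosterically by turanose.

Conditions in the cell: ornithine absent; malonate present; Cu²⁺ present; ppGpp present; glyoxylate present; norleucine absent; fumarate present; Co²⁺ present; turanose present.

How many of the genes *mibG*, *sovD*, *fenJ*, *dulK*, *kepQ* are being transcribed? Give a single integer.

Malonate is present, so KosM is active.
Fumarate is present, so TemE is inactive.
With repressor KosM bound, *mibG* is not transcribed.
→ *mibG* is OFF.
Ornithine is absent, so HaxV is active.
No repressor is bound and HaxV is active, so *jalE* is transcribed.
So JalE is produced and active.
Glyoxylate is present, so PexY is active.
With repressor JalE bound, *sovD* is not transcribed.
→ *sovD* is OFF.
Norleucine is absent, so FubM is inactive.
With no repressor bound, *fenJ* is transcribed.
→ *fenJ* is ON.
Co²⁺ is present, so FenY is inactive.
Cu²⁺ is present, so UlmE is active.
No repressor is bound and UlmE is active, so *morY* is transcribed.
So MorY is produced and active.
Turanose is present, so QuvS is inactive.
With no repressor bound, *lutX* is transcribed.
So LutX is produced and active.
Activator MorY is present, so *dulK* is transcribed.
→ *dulK* is ON.
ppGpp is present, so RudC is inactive.
Required activator RudC is absent, so *dulM* is not transcribed.
So DulM is not produced.
Required activator DulM is absent, so *kepQ* is not transcribed.
→ *kepQ* is OFF.
2 of the 5 genes are transcribed.

2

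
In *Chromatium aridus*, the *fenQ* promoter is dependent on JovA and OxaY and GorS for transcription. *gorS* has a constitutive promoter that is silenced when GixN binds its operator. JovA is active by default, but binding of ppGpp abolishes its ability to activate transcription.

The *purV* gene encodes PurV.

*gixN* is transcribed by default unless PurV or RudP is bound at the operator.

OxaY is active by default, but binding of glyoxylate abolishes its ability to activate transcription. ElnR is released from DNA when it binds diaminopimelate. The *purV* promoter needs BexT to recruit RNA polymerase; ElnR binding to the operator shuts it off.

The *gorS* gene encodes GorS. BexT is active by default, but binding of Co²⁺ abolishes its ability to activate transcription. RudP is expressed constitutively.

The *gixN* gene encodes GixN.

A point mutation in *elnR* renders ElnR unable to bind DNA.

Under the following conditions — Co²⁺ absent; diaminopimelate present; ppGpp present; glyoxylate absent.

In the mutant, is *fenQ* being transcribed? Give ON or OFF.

OFF

ppGpp is present, so JovA is inactive.
Glyoxylate is absent, so OxaY is active.
Co²⁺ is absent, so BexT is active.
ElnR is non-functional in this strain, so it has no effect.
No repressor is bound and BexT is active, so *purV* is transcribed.
So PurV is produced and active.
RudP is produced constitutively and is active.
With repressor PurV bound, *gixN* is not transcribed.
So GixN is not produced.
With no repressor bound, *gorS* is transcribed.
So GorS is produced and active.
Required activator JovA is absent, so *fenQ* is not transcribed.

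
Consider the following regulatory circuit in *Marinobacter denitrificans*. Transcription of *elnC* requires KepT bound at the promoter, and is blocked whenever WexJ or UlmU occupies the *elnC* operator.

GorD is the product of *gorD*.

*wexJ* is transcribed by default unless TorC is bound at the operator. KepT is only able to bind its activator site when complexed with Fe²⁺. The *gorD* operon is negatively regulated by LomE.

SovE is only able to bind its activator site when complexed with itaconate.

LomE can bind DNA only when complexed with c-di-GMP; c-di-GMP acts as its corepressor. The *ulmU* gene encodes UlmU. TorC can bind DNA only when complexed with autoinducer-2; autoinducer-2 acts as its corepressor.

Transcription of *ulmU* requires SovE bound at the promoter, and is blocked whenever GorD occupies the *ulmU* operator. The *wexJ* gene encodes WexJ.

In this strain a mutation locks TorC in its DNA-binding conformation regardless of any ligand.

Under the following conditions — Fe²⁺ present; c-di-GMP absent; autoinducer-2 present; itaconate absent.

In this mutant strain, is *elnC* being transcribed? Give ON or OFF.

TorC is constitutively active in this strain.
With repressor TorC bound, *wexJ* is not transcribed.
So WexJ is not produced.
Fe²⁺ is present, so KepT is active.
Itaconate is absent, so SovE is inactive.
c-di-GMP is absent, so LomE is inactive.
With no repressor bound, *gorD* is transcribed.
So GorD is produced and active.
With repressor GorD bound, *ulmU* is not transcribed.
So UlmU is not produced.
No repressor is bound and KepT is active, so *elnC* is transcribed.

ON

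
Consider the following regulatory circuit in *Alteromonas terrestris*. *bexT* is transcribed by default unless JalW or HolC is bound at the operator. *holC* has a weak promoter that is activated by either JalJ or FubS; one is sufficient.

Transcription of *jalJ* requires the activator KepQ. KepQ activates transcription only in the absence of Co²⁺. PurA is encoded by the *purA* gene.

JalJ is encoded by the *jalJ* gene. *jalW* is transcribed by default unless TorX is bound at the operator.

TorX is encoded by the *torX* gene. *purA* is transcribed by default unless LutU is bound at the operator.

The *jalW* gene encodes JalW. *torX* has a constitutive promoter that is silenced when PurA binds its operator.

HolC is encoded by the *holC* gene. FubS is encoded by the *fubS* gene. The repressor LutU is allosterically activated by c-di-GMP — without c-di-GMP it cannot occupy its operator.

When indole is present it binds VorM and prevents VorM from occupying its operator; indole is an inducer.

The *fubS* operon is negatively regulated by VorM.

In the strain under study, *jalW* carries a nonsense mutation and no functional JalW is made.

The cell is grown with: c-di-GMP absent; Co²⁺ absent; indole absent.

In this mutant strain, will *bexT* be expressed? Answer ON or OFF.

JalW is non-functional in this strain, so it has no effect.
Co²⁺ is absent, so KepQ is active.
No repressor is bound and KepQ is active, so *jalJ* is transcribed.
So JalJ is produced and active.
Indole is absent, so VorM is active.
With repressor VorM bound, *fubS* is not transcribed.
So FubS is not produced.
Activator JalJ is present, so *holC* is transcribed.
So HolC is produced and active.
With repressor HolC bound, *bexT* is not transcribed.

OFF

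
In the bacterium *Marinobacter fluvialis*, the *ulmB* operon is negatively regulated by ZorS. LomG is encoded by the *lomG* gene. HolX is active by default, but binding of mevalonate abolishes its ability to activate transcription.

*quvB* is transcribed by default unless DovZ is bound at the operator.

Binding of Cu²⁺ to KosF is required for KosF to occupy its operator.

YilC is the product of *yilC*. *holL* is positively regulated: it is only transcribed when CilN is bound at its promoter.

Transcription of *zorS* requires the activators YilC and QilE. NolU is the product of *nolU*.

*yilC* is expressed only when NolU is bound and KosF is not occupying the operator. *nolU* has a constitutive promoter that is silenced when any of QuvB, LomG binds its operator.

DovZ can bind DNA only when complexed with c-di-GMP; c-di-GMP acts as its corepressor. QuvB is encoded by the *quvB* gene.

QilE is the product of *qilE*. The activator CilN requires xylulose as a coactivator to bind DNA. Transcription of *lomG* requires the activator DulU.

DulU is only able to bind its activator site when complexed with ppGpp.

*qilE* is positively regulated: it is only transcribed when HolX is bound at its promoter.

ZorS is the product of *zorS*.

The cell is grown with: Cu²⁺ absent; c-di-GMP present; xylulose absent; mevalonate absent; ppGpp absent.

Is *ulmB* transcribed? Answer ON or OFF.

c-di-GMP is present, so DovZ is active.
With repressor DovZ bound, *quvB* is not transcribed.
So QuvB is not produced.
ppGpp is absent, so DulU is inactive.
Required activator DulU is absent, so *lomG* is not transcribed.
So LomG is not produced.
With no repressor bound, *nolU* is transcribed.
So NolU is produced and active.
Cu²⁺ is absent, so KosF is inactive.
No repressor is bound and NolU is active, so *yilC* is transcribed.
So YilC is produced and active.
Mevalonate is absent, so HolX is active.
No repressor is bound and HolX is active, so *qilE* is transcribed.
So QilE is produced and active.
No repressor is bound and YilC and QilE are active, so *zorS* is transcribed.
So ZorS is produced and active.
With repressor ZorS bound, *ulmB* is not transcribed.

OFF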